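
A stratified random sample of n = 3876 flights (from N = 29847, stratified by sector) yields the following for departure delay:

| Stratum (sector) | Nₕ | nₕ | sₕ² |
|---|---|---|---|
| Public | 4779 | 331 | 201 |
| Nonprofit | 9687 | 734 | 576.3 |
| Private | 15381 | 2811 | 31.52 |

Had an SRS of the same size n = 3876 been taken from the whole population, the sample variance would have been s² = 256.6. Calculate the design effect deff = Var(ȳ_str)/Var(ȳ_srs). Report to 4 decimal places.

Var(ȳ_str) = Σ Wₕ²(1−fₕ)sₕ²/nₕ with Wₕ = Nₕ/29847:
  Public: (4779/29847)²·(1−331/4779)·201/331 = 0.014490004
  Nonprofit: (9687/29847)²·(1−734/9687)·576.3/734 = 0.076437957
  Private: (15381/29847)²·(1−2811/15381)·31.52/2811 = 0.00243357
  → Var(ȳ_str) = 0.093361531.
Var(ȳ_srs) = (1 − 3876/29847)·256.6/3876 = 0.057605091.
deff = 0.093361531 / 0.057605091 = 1.6207.

1.6207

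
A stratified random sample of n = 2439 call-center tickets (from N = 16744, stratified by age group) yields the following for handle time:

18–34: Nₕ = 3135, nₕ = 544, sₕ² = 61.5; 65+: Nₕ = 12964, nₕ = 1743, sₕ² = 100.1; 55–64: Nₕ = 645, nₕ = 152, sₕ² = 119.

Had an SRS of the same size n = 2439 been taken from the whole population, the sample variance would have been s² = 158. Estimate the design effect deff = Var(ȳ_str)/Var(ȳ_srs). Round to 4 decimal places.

0.6136

Var(ȳ_str) = Σ Wₕ²(1−fₕ)sₕ²/nₕ with Wₕ = Nₕ/16744:
  18–34: (3135/16744)²·(1−544/3135)·61.5/544 = 0.0032753879
  65+: (12964/16744)²·(1−1743/12964)·100.1/1743 = 0.029798119
  55–64: (645/16744)²·(1−152/645)·119/152 = 8.8795627 × 10^-4
  → Var(ȳ_str) = 0.033961463.
Var(ȳ_srs) = (1 − 2439/16744)·158/2439 = 0.055344432.
deff = 0.033961463 / 0.055344432 = 0.6136.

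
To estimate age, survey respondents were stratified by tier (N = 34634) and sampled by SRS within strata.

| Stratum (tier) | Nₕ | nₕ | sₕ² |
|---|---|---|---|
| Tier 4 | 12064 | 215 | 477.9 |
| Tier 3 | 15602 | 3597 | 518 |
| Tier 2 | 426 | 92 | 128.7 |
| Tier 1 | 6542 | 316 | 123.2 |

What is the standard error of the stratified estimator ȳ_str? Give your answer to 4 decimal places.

Var(ȳ_str) = Σₕ Wₕ²(1 − fₕ)sₕ²/nₕ with Wₕ = Nₕ/N, N = 34634.
Tier 4: Wₕ = 0.34832823; term = 0.34832823²·(1 − 0.01782162)·477.9/215 = 0.26489045.
Tier 3: Wₕ = 0.45048219; term = 0.45048219²·(1 − 0.23054737)·518/3597 = 0.022486738.
Tier 2: Wₕ = 0.01230005; term = 0.01230005²·(1 − 0.21596244)·128.7/92 = 1.6593633 × 10^-4.
Tier 1: Wₕ = 0.18888953; term = 0.18888953²·(1 − 0.04830327)·123.2/316 = 0.013238476.
Sum = 0.3007816.
SE = √(0.3007816) = 0.5484.

0.5484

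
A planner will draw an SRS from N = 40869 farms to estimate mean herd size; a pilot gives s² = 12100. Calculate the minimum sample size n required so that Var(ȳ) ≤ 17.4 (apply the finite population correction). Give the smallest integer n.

Without fpc, n₀ = s²/D = 12100/17.4 = 695.4023.
With fpc, (1 − n/N)·s²/n ≤ D requires n ≥ n₀/(1 + n₀/N) = 695.4023/(1 + 695.4023/40869) = 683.7677.
Rounding up, n = 684.

684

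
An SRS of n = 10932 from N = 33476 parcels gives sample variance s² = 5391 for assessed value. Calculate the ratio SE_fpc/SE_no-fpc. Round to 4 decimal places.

0.8206

f = n/N = 10932/33476 = 0.32656231.
SE_no-fpc = √(s²/n) = 0.70223885; SE_fpc = √((1−f)s²/n) = 0.57628002.
Ratio = √(1−f) = 0.82063249.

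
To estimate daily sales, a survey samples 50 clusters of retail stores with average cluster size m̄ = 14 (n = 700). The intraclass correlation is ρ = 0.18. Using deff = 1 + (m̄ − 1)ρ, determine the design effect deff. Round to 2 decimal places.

3.34

deff = 1 + (14 − 1)·0.18 = 1 + 2.34 = 3.34.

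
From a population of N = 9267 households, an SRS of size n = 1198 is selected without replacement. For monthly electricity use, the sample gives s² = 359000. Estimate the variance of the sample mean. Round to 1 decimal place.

Under SRS without replacement, Var(ȳ) = (1 − f)·s²/n with f = n/N = 1198/9267 = 0.12927593.
Var(ȳ) = (1 − 0.12927593)·359000/1198 = 0.87072407·299.66611 = 260.9265.

260.9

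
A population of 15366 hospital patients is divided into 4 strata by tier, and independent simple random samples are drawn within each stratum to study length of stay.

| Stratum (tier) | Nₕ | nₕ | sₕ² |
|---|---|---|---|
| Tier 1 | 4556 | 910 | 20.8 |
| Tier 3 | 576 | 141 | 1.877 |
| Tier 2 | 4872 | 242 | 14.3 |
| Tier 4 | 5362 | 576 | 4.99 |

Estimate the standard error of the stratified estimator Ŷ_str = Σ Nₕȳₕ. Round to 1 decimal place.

1392.2

Var(Ŷ_str) = Σₕ Nₕ²(1 − fₕ)sₕ²/nₕ.
Tier 1: 4556²·(1 − 910/4556)·20.8/910 = 379684.02.
Tier 3: 576²·(1 − 141/576)·1.877/141 = 3335.4689.
Tier 2: 4872²·(1 − 242/4872)·14.3/242 = 1.3329349 × 10^6.
Tier 4: 5362²·(1 − 576/5362)·4.99/576 = 222319.5.
Sum = 1.9382739 × 10^6.
SE = √(1.9382739 × 10^6) = 1392.2.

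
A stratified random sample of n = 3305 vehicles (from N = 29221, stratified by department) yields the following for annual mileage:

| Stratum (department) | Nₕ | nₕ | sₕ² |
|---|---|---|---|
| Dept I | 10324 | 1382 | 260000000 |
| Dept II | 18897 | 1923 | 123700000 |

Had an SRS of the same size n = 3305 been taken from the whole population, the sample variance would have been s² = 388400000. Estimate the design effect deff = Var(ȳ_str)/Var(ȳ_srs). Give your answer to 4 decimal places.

0.4270

Var(ȳ_str) = Σ Wₕ²(1−fₕ)sₕ²/nₕ with Wₕ = Nₕ/29221:
  Dept I: (10324/29221)²·(1−1382/10324)·260000000/1382 = 20340.322
  Dept II: (18897/29221)²·(1−1923/18897)·123700000/1923 = 24164.473
  → Var(ȳ_str) = 44504.795.
Var(ȳ_srs) = (1 − 3305/29221)·388400000/3305 = 104227.1.
deff = 44504.795 / 104227.1 = 0.4270.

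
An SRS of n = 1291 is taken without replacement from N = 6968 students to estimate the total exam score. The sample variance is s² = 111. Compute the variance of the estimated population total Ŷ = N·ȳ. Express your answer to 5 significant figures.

3.4011 × 10^6

Var(Ŷ) = N²·Var(ȳ) = N²·(1 − n/N)·s²/n.
f = 1291/6968 = 0.18527555; Var(ȳ) = 0.81472445·111/1291 = 0.070049895.
Var(Ŷ) = 6968² · 0.070049895 = 3.4011342 × 10^6.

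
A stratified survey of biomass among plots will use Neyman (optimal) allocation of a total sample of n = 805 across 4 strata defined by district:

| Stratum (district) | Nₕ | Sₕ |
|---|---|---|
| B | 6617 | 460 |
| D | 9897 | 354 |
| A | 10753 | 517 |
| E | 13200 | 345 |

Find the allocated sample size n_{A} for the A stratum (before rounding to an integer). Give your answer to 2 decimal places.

268.61

Neyman allocation: nₕ = n·NₕSₕ / Σⱼ NⱼSⱼ.
Σ NⱼSⱼ = 6617·460 + 9897·354 + 10753·517 + 13200·345 = 1.6660659 × 10^7.
n_{A} = 805·10753·517 / (1.6660659 × 10^7) = 268.61.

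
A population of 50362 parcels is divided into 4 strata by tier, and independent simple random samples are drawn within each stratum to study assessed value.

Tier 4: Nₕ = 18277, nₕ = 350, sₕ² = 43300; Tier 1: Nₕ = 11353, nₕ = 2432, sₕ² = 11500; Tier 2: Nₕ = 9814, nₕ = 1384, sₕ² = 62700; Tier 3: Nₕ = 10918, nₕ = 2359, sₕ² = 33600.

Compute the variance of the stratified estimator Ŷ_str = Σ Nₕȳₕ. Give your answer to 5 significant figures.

4.6093 × 10^10

Var(Ŷ_str) = Σₕ Nₕ²(1 − fₕ)sₕ²/nₕ.
Tier 4: 18277²·(1 − 350/18277)·43300/350 = 4.0535206 × 10^10.
Tier 1: 11353²·(1 − 2432/11353)·11500/2432 = 4.7891501 × 10^8.
Tier 2: 9814²·(1 − 1384/9814)·62700/1384 = 3.7480474 × 10^9.
Tier 3: 10918²·(1 − 2359/10918)·33600/2359 = 1.3309982 × 10^9.
Sum = 4.6093167 × 10^10.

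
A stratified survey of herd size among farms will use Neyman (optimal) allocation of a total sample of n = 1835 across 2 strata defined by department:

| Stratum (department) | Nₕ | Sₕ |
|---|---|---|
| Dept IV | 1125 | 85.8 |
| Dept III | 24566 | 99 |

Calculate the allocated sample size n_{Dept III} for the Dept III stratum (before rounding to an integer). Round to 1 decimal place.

1765.0

Neyman allocation: nₕ = n·NₕSₕ / Σⱼ NⱼSⱼ.
Σ NⱼSⱼ = 1125·85.8 + 24566·99 = 2.528559 × 10^6.
n_{Dept III} = 1835·24566·99 / (2.528559 × 10^6) = 1765.0.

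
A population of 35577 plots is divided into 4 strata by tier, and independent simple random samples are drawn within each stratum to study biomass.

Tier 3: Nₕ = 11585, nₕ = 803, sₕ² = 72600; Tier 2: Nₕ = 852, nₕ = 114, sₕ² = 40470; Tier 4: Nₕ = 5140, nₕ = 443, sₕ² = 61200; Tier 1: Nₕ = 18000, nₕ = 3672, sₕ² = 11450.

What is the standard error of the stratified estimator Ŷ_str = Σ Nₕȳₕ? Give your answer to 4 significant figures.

125100

Var(Ŷ_str) = Σₕ Nₕ²(1 − fₕ)sₕ²/nₕ.
Tier 3: 11585²·(1 − 803/11585)·72600/803 = 1.1293185 × 10^10.
Tier 2: 852²·(1 − 114/852)·40470/114 = 2.2321548 × 10^8.
Tier 4: 5140²·(1 − 443/5140)·61200/443 = 3.3352729 × 10^9.
Tier 1: 18000²·(1 − 3672/18000)·11450/3672 = 8.0419412 × 10^8.
Sum = 1.5655868 × 10^10.
SE = √(1.5655868 × 10^10) = 125100.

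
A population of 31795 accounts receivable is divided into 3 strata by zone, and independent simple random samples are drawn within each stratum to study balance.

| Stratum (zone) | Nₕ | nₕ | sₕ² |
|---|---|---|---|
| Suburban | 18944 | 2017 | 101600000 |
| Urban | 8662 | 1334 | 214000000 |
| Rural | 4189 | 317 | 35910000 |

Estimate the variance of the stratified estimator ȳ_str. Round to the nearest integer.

Var(ȳ_str) = Σₕ Wₕ²(1 − fₕ)sₕ²/nₕ with Wₕ = Nₕ/N, N = 31795.
Suburban: Wₕ = 0.59581695; term = 0.59581695²·(1 − 0.10647171)·101600000/2017 = 15977.978.
Urban: Wₕ = 0.27243277; term = 0.27243277²·(1 − 0.15400600)·214000000/1334 = 10072.654.
Rural: Wₕ = 0.13175028; term = 0.13175028²·(1 − 0.07567439)·35910000/317 = 1817.5409.
Sum = 27868.173.

27868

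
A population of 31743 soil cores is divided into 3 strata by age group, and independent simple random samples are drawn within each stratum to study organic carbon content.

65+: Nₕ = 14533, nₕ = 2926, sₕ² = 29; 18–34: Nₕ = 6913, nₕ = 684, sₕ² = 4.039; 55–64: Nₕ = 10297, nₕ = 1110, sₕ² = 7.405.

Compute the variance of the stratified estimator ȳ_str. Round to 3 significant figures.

0.00254

Var(ȳ_str) = Σₕ Wₕ²(1 − fₕ)sₕ²/nₕ with Wₕ = Nₕ/N, N = 31743.
65+: Wₕ = 0.45783322; term = 0.45783322²·(1 − 0.20133489)·29/2926 = 0.0016592163.
18–34: Wₕ = 0.21778030; term = 0.21778030²·(1 − 0.09894402)·4.039/684 = 2.5235197 × 10^-4.
55–64: Wₕ = 0.32438648; term = 0.32438648²·(1 − 0.10779839)·7.405/1110 = 6.2631177 × 10^-4.
Sum = 0.00253788.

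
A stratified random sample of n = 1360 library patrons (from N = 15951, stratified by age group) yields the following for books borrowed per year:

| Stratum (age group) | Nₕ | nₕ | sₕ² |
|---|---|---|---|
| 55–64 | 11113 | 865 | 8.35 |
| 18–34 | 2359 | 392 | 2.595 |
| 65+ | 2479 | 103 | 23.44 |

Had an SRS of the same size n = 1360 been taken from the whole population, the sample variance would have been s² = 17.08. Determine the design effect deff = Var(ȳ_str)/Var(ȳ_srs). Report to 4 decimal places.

0.8452

Var(ȳ_str) = Σ Wₕ²(1−fₕ)sₕ²/nₕ with Wₕ = Nₕ/15951:
  55–64: (11113/15951)²·(1−865/11113)·8.35/865 = 0.004320808
  18–34: (2359/15951)²·(1−392/2359)·2.595/392 = 1.2072793 × 10^-4
  65+: (2479/15951)²·(1−103/2479)·23.44/103 = 0.0052682638
  → Var(ȳ_str) = 0.0097097997.
Var(ȳ_srs) = (1 − 1360/15951)·17.08/1360 = 0.011488044.
deff = 0.0097097997 / 0.011488044 = 0.8452.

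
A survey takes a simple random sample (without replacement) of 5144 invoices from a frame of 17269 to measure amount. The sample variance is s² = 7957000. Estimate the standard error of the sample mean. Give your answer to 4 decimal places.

32.9558

Under SRS without replacement, Var(ȳ) = (1 − f)·s²/n with f = n/N = 5144/17269 = 0.29787480.
Var(ȳ) = (1 − 0.29787480)·7957000/5144 = 0.70212520·1546.8507 = 1086.0828.
SE(ȳ) = √(1086.0828) = 32.9558.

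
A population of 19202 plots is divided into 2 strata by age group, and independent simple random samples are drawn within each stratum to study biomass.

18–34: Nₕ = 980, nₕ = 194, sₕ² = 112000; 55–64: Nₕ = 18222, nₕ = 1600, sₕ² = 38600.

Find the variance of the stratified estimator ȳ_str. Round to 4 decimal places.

Var(ȳ_str) = Σₕ Wₕ²(1 − fₕ)sₕ²/nₕ with Wₕ = Nₕ/N, N = 19202.
18–34: Wₕ = 0.05103635; term = 0.05103635²·(1 − 0.19795918)·112000/194 = 1.2060685.
55–64: Wₕ = 0.94896365; term = 0.94896365²·(1 − 0.08780595)·38600/1600 = 19.817721.
Sum = 21.02379.

21.0238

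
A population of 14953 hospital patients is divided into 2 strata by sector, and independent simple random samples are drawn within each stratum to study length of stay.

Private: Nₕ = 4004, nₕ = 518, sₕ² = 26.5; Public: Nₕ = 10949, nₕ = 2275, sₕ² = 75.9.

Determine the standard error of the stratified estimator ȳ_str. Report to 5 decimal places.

0.13177

Var(ȳ_str) = Σₕ Wₕ²(1 − fₕ)sₕ²/nₕ with Wₕ = Nₕ/N, N = 14953.
Private: Wₕ = 0.26777235; term = 0.26777235²·(1 − 0.12937063)·26.5/518 = 0.0031936028.
Public: Wₕ = 0.73222765; term = 0.73222765²·(1 − 0.20778153)·75.9/2275 = 0.014170905.
Sum = 0.017364508.
SE = √(0.017364508) = 0.13177.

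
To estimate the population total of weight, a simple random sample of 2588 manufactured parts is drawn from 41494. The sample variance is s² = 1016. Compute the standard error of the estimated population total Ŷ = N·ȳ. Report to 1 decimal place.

25174.8

Var(Ŷ) = N²·Var(ȳ) = N²·(1 − n/N)·s²/n.
f = 2588/41494 = 0.06237046; Var(ȳ) = 0.93762954·1016/2588 = 0.36809568.
Var(Ŷ) = 41494² · 0.36809568 = 6.3376949 × 10^8.
SE(Ŷ) = √(6.3376949 × 10^8) = 25174.8.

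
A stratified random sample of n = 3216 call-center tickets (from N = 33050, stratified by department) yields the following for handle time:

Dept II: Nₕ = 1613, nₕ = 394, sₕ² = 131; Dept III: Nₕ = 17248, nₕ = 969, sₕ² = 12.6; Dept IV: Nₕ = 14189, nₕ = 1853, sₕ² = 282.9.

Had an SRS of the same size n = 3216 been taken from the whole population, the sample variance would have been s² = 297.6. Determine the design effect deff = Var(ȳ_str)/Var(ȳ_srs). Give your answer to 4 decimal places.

Var(ȳ_str) = Σ Wₕ²(1−fₕ)sₕ²/nₕ with Wₕ = Nₕ/33050:
  Dept II: (1613/33050)²·(1−394/1613)·131/394 = 5.9850836 × 10^-4
  Dept III: (17248/33050)²·(1−969/17248)·12.6/969 = 0.0033424915
  Dept IV: (14189/33050)²·(1−1853/14189)·282.9/1853 = 0.024464748
  → Var(ȳ_str) = 0.028405748.
Var(ȳ_srs) = (1 − 3216/33050)·297.6/3216 = 0.083532775.
deff = 0.028405748 / 0.083532775 = 0.3401.

0.3401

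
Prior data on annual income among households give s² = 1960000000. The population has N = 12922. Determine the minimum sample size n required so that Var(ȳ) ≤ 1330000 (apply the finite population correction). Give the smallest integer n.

Without fpc, n₀ = s²/D = 1960000000/1330000 = 1473.6842.
With fpc, (1 − n/N)·s²/n ≤ D requires n ≥ n₀/(1 + n₀/N) = 1473.6842/(1 + 1473.6842/12922) = 1322.8234.
Rounding up, n = 1323.

1323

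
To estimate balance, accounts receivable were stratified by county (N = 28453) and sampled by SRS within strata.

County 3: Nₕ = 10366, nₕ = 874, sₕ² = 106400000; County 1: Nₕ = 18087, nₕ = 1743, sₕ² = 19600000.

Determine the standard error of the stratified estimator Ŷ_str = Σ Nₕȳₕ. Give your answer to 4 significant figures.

3.912 × 10^6

Var(Ŷ_str) = Σₕ Nₕ²(1 − fₕ)sₕ²/nₕ.
County 3: 10366²·(1 − 874/10366)·106400000/874 = 1.1978409 × 10^13.
County 1: 18087²·(1 − 1743/18087)·19600000/1743 = 3.3241727 × 10^12.
Sum = 1.5302582 × 10^13.
SE = √(1.5302582 × 10^13) = 3.912 × 10^6.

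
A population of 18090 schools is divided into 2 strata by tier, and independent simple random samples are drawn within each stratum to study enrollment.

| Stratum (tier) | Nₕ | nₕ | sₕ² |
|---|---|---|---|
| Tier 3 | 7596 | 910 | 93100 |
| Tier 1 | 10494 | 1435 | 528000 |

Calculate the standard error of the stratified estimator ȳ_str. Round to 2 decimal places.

11.08

Var(ȳ_str) = Σₕ Wₕ²(1 − fₕ)sₕ²/nₕ with Wₕ = Nₕ/N, N = 18090.
Tier 3: Wₕ = 0.41990050; term = 0.41990050²·(1 − 0.11979989)·93100/910 = 15.877513.
Tier 1: Wₕ = 0.58009950; term = 0.58009950²·(1 − 0.13674481)·528000/1435 = 106.88732.
Sum = 122.76483.
SE = √(122.76483) = 11.08.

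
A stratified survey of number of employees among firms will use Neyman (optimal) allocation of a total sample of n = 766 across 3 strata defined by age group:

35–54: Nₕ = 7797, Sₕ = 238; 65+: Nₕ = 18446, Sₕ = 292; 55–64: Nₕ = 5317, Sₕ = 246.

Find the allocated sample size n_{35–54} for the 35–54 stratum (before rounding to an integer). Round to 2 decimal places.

166.25

Neyman allocation: nₕ = n·NₕSₕ / Σⱼ NⱼSⱼ.
Σ NⱼSⱼ = 7797·238 + 18446·292 + 5317·246 = 8.5499 × 10^6.
n_{35–54} = 766·7797·238 / (8.5499 × 10^6) = 166.25.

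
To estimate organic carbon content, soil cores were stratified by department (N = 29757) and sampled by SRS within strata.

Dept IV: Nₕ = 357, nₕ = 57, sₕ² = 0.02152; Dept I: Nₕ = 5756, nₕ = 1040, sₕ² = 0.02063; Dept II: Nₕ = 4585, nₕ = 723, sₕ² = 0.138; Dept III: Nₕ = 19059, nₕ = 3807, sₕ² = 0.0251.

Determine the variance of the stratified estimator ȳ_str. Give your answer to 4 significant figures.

6.635 × 10^-6

Var(ȳ_str) = Σₕ Wₕ²(1 − fₕ)sₕ²/nₕ with Wₕ = Nₕ/N, N = 29757.
Dept IV: Wₕ = 0.01199718; term = 0.01199718²·(1 − 0.15966387)·0.02152/57 = 4.5664488 × 10^-8.
Dept I: Wₕ = 0.19343348; term = 0.19343348²·(1 − 0.18068103)·0.02063/1040 = 6.0811005 × 10^-7.
Dept II: Wₕ = 0.15408139; term = 0.15408139²·(1 − 0.15768811)·0.138/723 = 3.8169292 × 10^-6.
Dept III: Wₕ = 0.64048795; term = 0.64048795²·(1 − 0.19974815)·0.0251/3807 = 2.1644096 × 10^-6.
Sum = 6.6351133 × 10^-6.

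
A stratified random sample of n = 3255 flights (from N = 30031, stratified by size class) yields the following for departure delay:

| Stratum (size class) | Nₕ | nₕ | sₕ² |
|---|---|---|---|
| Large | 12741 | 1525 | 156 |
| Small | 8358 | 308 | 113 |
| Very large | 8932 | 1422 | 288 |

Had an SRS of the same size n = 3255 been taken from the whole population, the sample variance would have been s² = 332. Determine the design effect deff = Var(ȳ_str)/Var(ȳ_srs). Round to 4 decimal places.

Var(ȳ_str) = Σ Wₕ²(1−fₕ)sₕ²/nₕ with Wₕ = Nₕ/30031:
  Large: (12741/30031)²·(1−1525/12741)·156/1525 = 0.016209017
  Small: (8358/30031)²·(1−308/8358)·113/308 = 0.02737073
  Very large: (8932/30031)²·(1−1422/8932)·288/1422 = 0.015064057
  → Var(ȳ_str) = 0.058643804.
Var(ȳ_srs) = (1 − 3255/30031)·332/3255 = 0.090941685.
deff = 0.058643804 / 0.090941685 = 0.6449.

0.6449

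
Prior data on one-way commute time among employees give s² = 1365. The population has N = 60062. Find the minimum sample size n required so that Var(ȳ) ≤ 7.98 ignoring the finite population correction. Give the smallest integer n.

172

Without fpc, n₀ = s²/D = 1365/7.98 = 171.0526.
Rounding up, n = 172.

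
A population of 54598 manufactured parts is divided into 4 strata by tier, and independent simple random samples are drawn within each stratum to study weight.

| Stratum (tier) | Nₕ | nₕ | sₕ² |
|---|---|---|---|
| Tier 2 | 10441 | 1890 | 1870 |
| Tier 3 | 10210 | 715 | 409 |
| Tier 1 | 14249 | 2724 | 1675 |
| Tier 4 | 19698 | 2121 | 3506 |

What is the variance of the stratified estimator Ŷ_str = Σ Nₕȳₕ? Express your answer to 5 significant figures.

Var(Ŷ_str) = Σₕ Nₕ²(1 − fₕ)sₕ²/nₕ.
Tier 2: 10441²·(1 − 1890/10441)·1870/1890 = 8.8336219 × 10^7.
Tier 3: 10210²·(1 − 715/10210)·409/715 = 5.5454651 × 10^7.
Tier 1: 14249²·(1 − 2724/14249)·1675/2724 = 1.0097946 × 10^8.
Tier 4: 19698²·(1 − 2121/19698)·3506/2121 = 5.7231895 × 10^8.
Sum = 8.1708928 × 10^8.

8.1709 × 10^8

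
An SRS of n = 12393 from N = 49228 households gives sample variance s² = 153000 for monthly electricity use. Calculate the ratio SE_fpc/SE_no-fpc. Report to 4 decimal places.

0.8650

f = n/N = 12393/49228 = 0.25174697.
SE_no-fpc = √(s²/n) = 3.5136418; SE_fpc = √((1−f)s²/n) = 3.0393571.
Ratio = √(1−f) = 0.86501620.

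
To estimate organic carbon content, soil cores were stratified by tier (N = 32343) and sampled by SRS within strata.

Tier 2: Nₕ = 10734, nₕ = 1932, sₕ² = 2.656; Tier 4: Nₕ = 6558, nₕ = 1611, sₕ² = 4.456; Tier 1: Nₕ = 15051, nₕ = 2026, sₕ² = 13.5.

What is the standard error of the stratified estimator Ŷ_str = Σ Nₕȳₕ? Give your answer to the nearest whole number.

Var(Ŷ_str) = Σₕ Nₕ²(1 − fₕ)sₕ²/nₕ.
Tier 2: 10734²·(1 − 1932/10734)·2.656/1932 = 129886.47.
Tier 4: 6558²·(1 − 1611/6558)·4.456/1611 = 89735.227.
Tier 1: 15051²·(1 − 2026/15051)·13.5/2026 = 1.3062834 × 10^6.
Sum = 1.5259051 × 10^6.
SE = √(1.5259051 × 10^6) = 1235.

1235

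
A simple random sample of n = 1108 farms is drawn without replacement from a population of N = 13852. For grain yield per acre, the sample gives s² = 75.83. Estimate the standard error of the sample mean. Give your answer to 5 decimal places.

Under SRS without replacement, Var(ȳ) = (1 − f)·s²/n with f = n/N = 1108/13852 = 0.07998845.
Var(ȳ) = (1 − 0.07998845)·75.83/1108 = 0.92001155·0.068438628 = 0.062964328.
SE(ȳ) = √(0.062964328) = 0.25093.

0.25093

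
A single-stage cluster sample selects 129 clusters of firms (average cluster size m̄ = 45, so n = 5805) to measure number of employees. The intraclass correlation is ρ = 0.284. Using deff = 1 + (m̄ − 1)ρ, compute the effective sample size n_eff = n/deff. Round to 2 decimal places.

430.13

deff = 1 + (45 − 1)·0.284 = 1 + 12.496 = 13.496.
n_eff = 5805 / 13.496 = 430.13.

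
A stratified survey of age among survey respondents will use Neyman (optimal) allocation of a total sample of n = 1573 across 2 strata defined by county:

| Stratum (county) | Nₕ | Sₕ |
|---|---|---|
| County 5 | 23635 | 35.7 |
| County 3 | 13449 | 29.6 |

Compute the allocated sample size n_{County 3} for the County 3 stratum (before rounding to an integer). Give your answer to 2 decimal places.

504.24

Neyman allocation: nₕ = n·NₕSₕ / Σⱼ NⱼSⱼ.
Σ NⱼSⱼ = 23635·35.7 + 13449·29.6 = 1.2418599 × 10^6.
n_{County 3} = 1573·13449·29.6 / (1.2418599 × 10^6) = 504.24.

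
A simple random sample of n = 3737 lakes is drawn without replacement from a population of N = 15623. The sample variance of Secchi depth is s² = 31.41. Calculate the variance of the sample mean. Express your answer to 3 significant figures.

0.00639

Under SRS without replacement, Var(ȳ) = (1 − f)·s²/n with f = n/N = 3737/15623 = 0.23919862.
Var(ȳ) = (1 − 0.23919862)·31.41/3737 = 0.76080138·0.0084051378 = 0.0063946405.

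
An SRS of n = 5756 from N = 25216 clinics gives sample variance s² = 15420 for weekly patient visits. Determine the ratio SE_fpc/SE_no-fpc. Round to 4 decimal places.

f = n/N = 5756/25216 = 0.22826777.
SE_no-fpc = √(s²/n) = 1.6367479; SE_fpc = √((1−f)s²/n) = 1.4378551.
Ratio = √(1−f) = 0.87848292.

0.8785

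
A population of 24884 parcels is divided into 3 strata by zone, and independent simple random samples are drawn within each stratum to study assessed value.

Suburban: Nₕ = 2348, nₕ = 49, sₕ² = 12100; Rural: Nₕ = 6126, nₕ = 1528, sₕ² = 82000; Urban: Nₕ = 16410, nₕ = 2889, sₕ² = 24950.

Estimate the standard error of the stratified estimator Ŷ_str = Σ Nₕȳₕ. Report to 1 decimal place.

Var(Ŷ_str) = Σₕ Nₕ²(1 − fₕ)sₕ²/nₕ.
Suburban: 2348²·(1 − 49/2348)·12100/49 = 1.3329884 × 10^9.
Rural: 6126²·(1 − 1528/6126)·82000/1528 = 1.5115985 × 10^9.
Urban: 16410²·(1 − 2889/16410)·24950/2889 = 1.9161981 × 10^9.
Sum = 4.760785 × 10^9.
SE = √(4.760785 × 10^9) = 68998.4.

68998.4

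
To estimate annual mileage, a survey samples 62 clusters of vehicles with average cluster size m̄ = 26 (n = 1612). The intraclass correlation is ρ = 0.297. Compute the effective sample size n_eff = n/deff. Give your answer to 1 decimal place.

deff = 1 + (26 − 1)·0.297 = 1 + 7.425 = 8.425.
n_eff = 1612 / 8.425 = 191.3.

191.3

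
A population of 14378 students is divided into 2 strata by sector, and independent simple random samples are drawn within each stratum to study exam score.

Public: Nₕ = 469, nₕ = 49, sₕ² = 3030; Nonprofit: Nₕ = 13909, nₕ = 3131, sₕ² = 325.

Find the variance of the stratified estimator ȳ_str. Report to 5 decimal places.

Var(ȳ_str) = Σₕ Wₕ²(1 − fₕ)sₕ²/nₕ with Wₕ = Nₕ/N, N = 14378.
Public: Wₕ = 0.03261928; term = 0.03261928²·(1 − 0.10447761)·3030/49 = 0.058921219.
Nonprofit: Wₕ = 0.96738072; term = 0.96738072²·(1 − 0.22510605)·325/3131 = 0.075272687.
Sum = 0.13419391.

0.13419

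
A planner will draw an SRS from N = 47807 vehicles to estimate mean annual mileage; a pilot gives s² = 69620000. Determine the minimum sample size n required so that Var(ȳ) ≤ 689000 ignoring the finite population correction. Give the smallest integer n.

102

Without fpc, n₀ = s²/D = 69620000/689000 = 101.0450.
Rounding up, n = 102.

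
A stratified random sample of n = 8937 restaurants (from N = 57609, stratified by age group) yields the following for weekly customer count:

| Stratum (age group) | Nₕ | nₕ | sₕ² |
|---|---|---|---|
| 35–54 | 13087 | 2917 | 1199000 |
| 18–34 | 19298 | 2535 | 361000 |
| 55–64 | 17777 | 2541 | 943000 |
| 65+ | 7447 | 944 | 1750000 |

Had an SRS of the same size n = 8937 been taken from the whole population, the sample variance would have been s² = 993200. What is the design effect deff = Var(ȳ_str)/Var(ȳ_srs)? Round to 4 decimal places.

0.9341

Var(ȳ_str) = Σ Wₕ²(1−fₕ)sₕ²/nₕ with Wₕ = Nₕ/57609:
  35–54: (13087/57609)²·(1−2917/13087)·1199000/2917 = 16.48402
  18–34: (19298/57609)²·(1−2535/19298)·361000/2535 = 13.88074
  55–64: (17777/57609)²·(1−2541/17777)·943000/2541 = 30.286967
  65+: (7447/57609)²·(1−944/7447)·1750000/944 = 27.050823
  → Var(ȳ_str) = 87.70255.
Var(ȳ_srs) = (1 − 8937/57609)·993200/8937 = 93.893128.
deff = 87.70255 / 93.893128 = 0.9341.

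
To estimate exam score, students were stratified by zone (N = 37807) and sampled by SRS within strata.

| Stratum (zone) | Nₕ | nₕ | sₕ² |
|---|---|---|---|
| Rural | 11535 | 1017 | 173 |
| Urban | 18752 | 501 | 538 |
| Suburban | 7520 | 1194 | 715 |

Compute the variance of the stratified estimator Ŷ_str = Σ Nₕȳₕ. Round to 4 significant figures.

Var(Ŷ_str) = Σₕ Nₕ²(1 − fₕ)sₕ²/nₕ.
Rural: 11535²·(1 − 1017/11535)·173/1017 = 2.0638395 × 10^7.
Urban: 18752²·(1 − 501/18752)·538/501 = 3.6751816 × 10^8.
Suburban: 7520²·(1 − 1194/7520)·715/1194 = 2.8487133 × 10^7.
Sum = 4.1664369 × 10^8.

4.166 × 10^8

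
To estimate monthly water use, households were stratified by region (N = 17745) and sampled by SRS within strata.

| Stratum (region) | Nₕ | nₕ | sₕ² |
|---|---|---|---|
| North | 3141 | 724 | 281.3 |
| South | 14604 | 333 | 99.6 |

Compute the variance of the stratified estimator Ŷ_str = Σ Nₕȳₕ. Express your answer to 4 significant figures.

6.529 × 10^7

Var(Ŷ_str) = Σₕ Nₕ²(1 − fₕ)sₕ²/nₕ.
North: 3141²·(1 − 724/3141)·281.3/724 = 2.9496858 × 10^6.
South: 14604²·(1 − 333/14604)·99.6/333 = 6.2336345 × 10^7.
Sum = 6.5286031 × 10^7.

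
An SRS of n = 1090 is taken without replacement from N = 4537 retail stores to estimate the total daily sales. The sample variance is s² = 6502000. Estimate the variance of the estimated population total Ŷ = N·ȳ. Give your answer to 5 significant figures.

9.3289 × 10^10

Var(Ŷ) = N²·Var(ȳ) = N²·(1 − n/N)·s²/n.
f = 1090/4537 = 0.24024686; Var(ȳ) = 0.75975314·6502000/1090 = 4532.032.
Var(Ŷ) = 4537² · 4532.032 = 9.3289019 × 10^10.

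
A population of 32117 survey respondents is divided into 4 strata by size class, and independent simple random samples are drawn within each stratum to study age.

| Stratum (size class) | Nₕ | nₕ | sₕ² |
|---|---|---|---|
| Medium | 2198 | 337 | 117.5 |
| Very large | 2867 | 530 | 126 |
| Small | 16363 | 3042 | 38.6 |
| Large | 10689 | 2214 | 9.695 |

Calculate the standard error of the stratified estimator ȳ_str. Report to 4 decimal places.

Var(ȳ_str) = Σₕ Wₕ²(1 − fₕ)sₕ²/nₕ with Wₕ = Nₕ/N, N = 32117.
Medium: Wₕ = 0.06843728; term = 0.06843728²·(1 − 0.15332120)·117.5/337 = 0.0013826494.
Very large: Wₕ = 0.08926737; term = 0.08926737²·(1 − 0.18486223)·126/530 = 0.001544227.
Small: Wₕ = 0.50948096; term = 0.50948096²·(1 − 0.18590723)·38.6/3042 = 0.0026813772.
Large: Wₕ = 0.33281440; term = 0.33281440²·(1 − 0.20712882)·9.695/2214 = 3.8457145 × 10^-4.
Sum = 0.0059928251.
SE = √(0.0059928251) = 0.0774.

0.0774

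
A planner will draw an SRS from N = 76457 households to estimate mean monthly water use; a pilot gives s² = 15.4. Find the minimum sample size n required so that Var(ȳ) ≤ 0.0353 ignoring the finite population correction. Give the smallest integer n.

Without fpc, n₀ = s²/D = 15.4/0.0353 = 436.2606.
Rounding up, n = 437.

437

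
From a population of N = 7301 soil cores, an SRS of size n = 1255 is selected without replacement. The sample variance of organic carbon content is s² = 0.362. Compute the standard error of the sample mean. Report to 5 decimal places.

Under SRS without replacement, Var(ȳ) = (1 − f)·s²/n with f = n/N = 1255/7301 = 0.17189426.
Var(ȳ) = (1 − 0.17189426)·0.362/1255 = 0.82810574·2.8844622 × 10^-4 = 2.3886397 × 10^-4.
SE(ȳ) = √(2.3886397 × 10^-4) = 0.01546.

0.01546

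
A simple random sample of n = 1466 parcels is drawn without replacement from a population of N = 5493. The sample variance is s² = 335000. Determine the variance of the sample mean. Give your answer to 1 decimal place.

167.5

Under SRS without replacement, Var(ȳ) = (1 − f)·s²/n with f = n/N = 1466/5493 = 0.26688513.
Var(ȳ) = (1 − 0.26688513)·335000/1466 = 0.73311487·228.51296 = 167.52625.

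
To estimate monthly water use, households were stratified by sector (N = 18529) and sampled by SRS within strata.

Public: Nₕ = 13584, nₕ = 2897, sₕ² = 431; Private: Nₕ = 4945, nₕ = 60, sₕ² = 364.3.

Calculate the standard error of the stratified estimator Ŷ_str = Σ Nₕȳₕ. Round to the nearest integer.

Var(Ŷ_str) = Σₕ Nₕ²(1 − fₕ)sₕ²/nₕ.
Public: 13584²·(1 − 2897/13584)·431/2897 = 2.1597936 × 10^7.
Private: 4945²·(1 − 60/4945)·364.3/60 = 1.4666915 × 10^8.
Sum = 1.6826709 × 10^8.
SE = √(1.6826709 × 10^8) = 12972.

12972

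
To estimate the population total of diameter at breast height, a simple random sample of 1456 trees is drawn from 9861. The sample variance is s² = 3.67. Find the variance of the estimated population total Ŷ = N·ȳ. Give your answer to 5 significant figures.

Var(Ŷ) = N²·Var(ȳ) = N²·(1 − n/N)·s²/n.
f = 1456/9861 = 0.14765237; Var(ȳ) = 0.85234763·3.67/1456 = 0.0021484312.
Var(Ŷ) = 9861² · 0.0021484312 = 208911.99.

208910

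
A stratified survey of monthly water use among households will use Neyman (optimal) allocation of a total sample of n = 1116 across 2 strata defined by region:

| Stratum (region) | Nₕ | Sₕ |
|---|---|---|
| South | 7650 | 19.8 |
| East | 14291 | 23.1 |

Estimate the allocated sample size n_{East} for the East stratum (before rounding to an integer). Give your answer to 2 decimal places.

Neyman allocation: nₕ = n·NₕSₕ / Σⱼ NⱼSⱼ.
Σ NⱼSⱼ = 7650·19.8 + 14291·23.1 = 481592.1.
n_{East} = 1116·14291·23.1 / 481592.1 = 765.00.

765.00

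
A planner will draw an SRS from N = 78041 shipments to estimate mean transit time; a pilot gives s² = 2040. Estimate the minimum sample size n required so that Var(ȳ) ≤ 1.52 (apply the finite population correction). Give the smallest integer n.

1320

Without fpc, n₀ = s²/D = 2040/1.52 = 1342.1053.
With fpc, (1 − n/N)·s²/n ≤ D requires n ≥ n₀/(1 + n₀/N) = 1342.1053/(1 + 1342.1053/78041) = 1319.4147.
Rounding up, n = 1320.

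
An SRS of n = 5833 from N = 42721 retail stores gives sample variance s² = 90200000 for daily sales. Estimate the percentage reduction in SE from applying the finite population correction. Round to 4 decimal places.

f = n/N = 5833/42721 = 0.13653707.
SE_no-fpc = √(s²/n) = 124.35329; SE_fpc = √((1−f)s²/n) = 115.55244.
Ratio = √(1−f) = 0.92922706. Reduction = 100·(1 − 0.92922706) = 7.0773%.

7.0773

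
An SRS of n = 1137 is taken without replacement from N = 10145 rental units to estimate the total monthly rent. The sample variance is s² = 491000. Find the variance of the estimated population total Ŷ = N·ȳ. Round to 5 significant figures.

3.9464 × 10^10

Var(Ŷ) = N²·Var(ȳ) = N²·(1 − n/N)·s²/n.
f = 1137/10145 = 0.11207491; Var(ȳ) = 0.88792509·491000/1137 = 383.43994.
Var(Ŷ) = 10145² · 383.43994 = 3.9464032 × 10^10.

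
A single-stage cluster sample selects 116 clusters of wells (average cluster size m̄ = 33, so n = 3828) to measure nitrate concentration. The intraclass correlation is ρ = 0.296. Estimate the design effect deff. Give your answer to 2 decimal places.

deff = 1 + (33 − 1)·0.296 = 1 + 9.472 = 10.472.

10.47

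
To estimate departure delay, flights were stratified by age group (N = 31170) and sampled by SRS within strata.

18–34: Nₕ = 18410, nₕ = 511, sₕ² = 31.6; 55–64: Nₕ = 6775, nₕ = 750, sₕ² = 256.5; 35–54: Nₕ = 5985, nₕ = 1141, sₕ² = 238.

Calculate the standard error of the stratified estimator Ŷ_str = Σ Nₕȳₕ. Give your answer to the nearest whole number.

Var(Ŷ_str) = Σₕ Nₕ²(1 − fₕ)sₕ²/nₕ.
18–34: 18410²·(1 − 511/18410)·31.6/511 = 2.0377399 × 10^7.
55–64: 6775²·(1 − 750/6775)·256.5/750 = 1.3960226 × 10^7.
35–54: 5985²·(1 − 1141/5985)·238/1141 = 6.0472734 × 10^6.
Sum = 4.0384898 × 10^7.
SE = √(4.0384898 × 10^7) = 6355.

6355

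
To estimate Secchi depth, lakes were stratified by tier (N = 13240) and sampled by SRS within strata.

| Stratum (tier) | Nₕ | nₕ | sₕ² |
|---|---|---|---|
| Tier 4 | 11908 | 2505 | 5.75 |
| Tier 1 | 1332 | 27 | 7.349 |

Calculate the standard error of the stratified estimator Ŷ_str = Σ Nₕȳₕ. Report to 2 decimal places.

Var(Ŷ_str) = Σₕ Nₕ²(1 − fₕ)sₕ²/nₕ.
Tier 4: 11908²·(1 − 2505/11908)·5.75/2505 = 257019.09.
Tier 1: 1332²·(1 − 27/1332)·7.349/27 = 473128.62.
Sum = 730147.71.
SE = √(730147.71) = 854.49.

854.49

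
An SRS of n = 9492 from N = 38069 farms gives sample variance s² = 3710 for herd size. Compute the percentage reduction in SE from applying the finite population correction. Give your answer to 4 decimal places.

13.3592

f = n/N = 9492/38069 = 0.24933673.
SE_no-fpc = √(s²/n) = 0.62518434; SE_fpc = √((1−f)s²/n) = 0.54166487.
Ratio = √(1−f) = 0.86640826. Reduction = 100·(1 − 0.86640826) = 13.3592%.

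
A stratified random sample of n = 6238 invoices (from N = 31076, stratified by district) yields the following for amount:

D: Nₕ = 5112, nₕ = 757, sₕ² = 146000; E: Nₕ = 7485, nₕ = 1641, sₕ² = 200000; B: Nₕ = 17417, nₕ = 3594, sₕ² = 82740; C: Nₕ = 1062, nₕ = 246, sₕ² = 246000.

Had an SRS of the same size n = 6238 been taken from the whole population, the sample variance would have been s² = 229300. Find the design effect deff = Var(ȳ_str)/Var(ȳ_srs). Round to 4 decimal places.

Var(ȳ_str) = Σ Wₕ²(1−fₕ)sₕ²/nₕ with Wₕ = Nₕ/31076:
  D: (5112/31076)²·(1−757/5112)·146000/757 = 4.4461668
  E: (7485/31076)²·(1−1641/7485)·200000/1641 = 5.5204337
  B: (17417/31076)²·(1−3594/17417)·82740/3594 = 5.7393522
  C: (1062/31076)²·(1−246/1062)·246000/246 = 0.89735534
  → Var(ȳ_str) = 16.603308.
Var(ȳ_srs) = (1 − 6238/31076)·229300/6238 = 29.379892.
deff = 16.603308 / 29.379892 = 0.5651.

0.5651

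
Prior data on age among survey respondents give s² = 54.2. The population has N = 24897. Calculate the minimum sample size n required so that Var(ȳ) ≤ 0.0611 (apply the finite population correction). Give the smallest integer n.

Without fpc, n₀ = s²/D = 54.2/0.0611 = 887.0704.
With fpc, (1 − n/N)·s²/n ≤ D requires n ≥ n₀/(1 + n₀/N) = 887.0704/(1 + 887.0704/24897) = 856.5518.
Rounding up, n = 857.

857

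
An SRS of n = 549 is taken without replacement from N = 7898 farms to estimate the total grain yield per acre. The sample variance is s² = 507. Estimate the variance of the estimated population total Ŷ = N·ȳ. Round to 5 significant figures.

5.3602 × 10^7

Var(Ŷ) = N²·Var(ȳ) = N²·(1 − n/N)·s²/n.
f = 549/7898 = 0.06951127; Var(ȳ) = 0.93048873·507/549 = 0.8593038.
Var(Ŷ) = 7898² · 0.8593038 = 5.3602 × 10^7.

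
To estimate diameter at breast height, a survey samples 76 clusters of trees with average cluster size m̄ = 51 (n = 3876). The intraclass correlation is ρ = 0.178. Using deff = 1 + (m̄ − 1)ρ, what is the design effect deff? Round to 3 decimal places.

deff = 1 + (51 − 1)·0.178 = 1 + 8.9 = 9.9.

9.900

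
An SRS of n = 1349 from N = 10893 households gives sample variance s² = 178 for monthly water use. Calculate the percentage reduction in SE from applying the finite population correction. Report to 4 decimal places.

f = n/N = 1349/10893 = 0.12384100.
SE_no-fpc = √(s²/n) = 0.36324866; SE_fpc = √((1−f)s²/n) = 0.34001297.
Ratio = √(1−f) = 0.93603365. Reduction = 100·(1 − 0.93603365) = 6.3966%.

6.3966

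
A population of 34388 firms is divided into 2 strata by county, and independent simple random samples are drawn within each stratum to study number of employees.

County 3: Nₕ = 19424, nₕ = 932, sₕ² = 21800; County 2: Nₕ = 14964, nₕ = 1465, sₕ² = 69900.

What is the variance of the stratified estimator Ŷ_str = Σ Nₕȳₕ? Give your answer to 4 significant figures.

1.804 × 10^10

Var(Ŷ_str) = Σₕ Nₕ²(1 − fₕ)sₕ²/nₕ.
County 3: 19424²·(1 − 932/19424)·21800/932 = 8.4016219 × 10^9.
County 2: 14964²·(1 − 1465/14964)·69900/1465 = 9.6380427 × 10^9.
Sum = 1.8039665 × 10^10.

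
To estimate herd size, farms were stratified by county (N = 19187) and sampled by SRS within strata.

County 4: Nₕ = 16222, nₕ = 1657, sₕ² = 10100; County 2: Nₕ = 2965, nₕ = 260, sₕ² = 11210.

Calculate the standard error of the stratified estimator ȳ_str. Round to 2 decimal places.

2.20

Var(ȳ_str) = Σₕ Wₕ²(1 − fₕ)sₕ²/nₕ with Wₕ = Nₕ/N, N = 19187.
County 4: Wₕ = 0.84546829; term = 0.84546829²·(1 − 0.10214523)·10100/1657 = 3.9120068.
County 2: Wₕ = 0.15453171; term = 0.15453171²·(1 − 0.08768971)·11210/260 = 0.93931245.
Sum = 4.8513193.
SE = √(4.8513193) = 2.20.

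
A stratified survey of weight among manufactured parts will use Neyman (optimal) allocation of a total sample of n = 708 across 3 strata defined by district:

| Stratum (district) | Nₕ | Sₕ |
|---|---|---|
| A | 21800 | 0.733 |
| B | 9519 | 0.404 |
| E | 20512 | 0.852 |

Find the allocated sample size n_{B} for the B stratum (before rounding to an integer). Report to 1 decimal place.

Neyman allocation: nₕ = n·NₕSₕ / Σⱼ NⱼSⱼ.
Σ NⱼSⱼ = 21800·0.733 + 9519·0.404 + 20512·0.852 = 37301.3.
n_{B} = 708·9519·0.404 / 37301.3 = 73.0.

73.0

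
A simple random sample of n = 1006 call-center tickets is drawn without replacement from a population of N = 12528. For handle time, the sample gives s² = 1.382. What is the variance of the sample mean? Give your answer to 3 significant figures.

Under SRS without replacement, Var(ȳ) = (1 − f)·s²/n with f = n/N = 1006/12528 = 0.08030013.
Var(ȳ) = (1 − 0.08030013)·1.382/1006 = 0.91969987·0.0013737575 = 0.0012634446.

0.00126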